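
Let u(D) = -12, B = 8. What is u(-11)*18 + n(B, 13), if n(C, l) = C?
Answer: -208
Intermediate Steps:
u(-11)*18 + n(B, 13) = -12*18 + 8 = -216 + 8 = -208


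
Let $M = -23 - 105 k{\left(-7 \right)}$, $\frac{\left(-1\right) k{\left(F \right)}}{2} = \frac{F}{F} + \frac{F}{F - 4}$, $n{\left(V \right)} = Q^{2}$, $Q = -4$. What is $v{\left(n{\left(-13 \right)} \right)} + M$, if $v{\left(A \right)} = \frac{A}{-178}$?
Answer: $\frac{313815}{979} \approx 320.55$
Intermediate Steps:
$n{\left(V \right)} = 16$ ($n{\left(V \right)} = \left(-4\right)^{2} = 16$)
$v{\left(A \right)} = - \frac{A}{178}$ ($v{\left(A \right)} = A \left(- \frac{1}{178}\right) = - \frac{A}{178}$)
$k{\left(F \right)} = -2 - \frac{2 F}{-4 + F}$ ($k{\left(F \right)} = - 2 \left(\frac{F}{F} + \frac{F}{F - 4}\right) = - 2 \left(1 + \frac{F}{-4 + F}\right) = -2 - \frac{2 F}{-4 + F}$)
$M = \frac{3527}{11}$ ($M = -23 - 105 \frac{4 \left(2 - -7\right)}{-4 - 7} = -23 - 105 \frac{4 \left(2 + 7\right)}{-11} = -23 - 105 \cdot 4 \left(- \frac{1}{11}\right) 9 = -23 - - \frac{3780}{11} = -23 + \frac{3780}{11} = \frac{3527}{11} \approx 320.64$)
$v{\left(n{\left(-13 \right)} \right)} + M = \left(- \frac{1}{178}\right) 16 + \frac{3527}{11} = - \frac{8}{89} + \frac{3527}{11} = \frac{313815}{979}$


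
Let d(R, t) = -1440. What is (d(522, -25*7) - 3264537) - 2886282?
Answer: -6152259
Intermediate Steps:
(d(522, -25*7) - 3264537) - 2886282 = (-1440 - 3264537) - 2886282 = -3265977 - 2886282 = -6152259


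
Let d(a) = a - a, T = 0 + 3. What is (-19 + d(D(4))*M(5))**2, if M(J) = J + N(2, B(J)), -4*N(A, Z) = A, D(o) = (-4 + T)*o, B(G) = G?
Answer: 361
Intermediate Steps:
T = 3
D(o) = -o (D(o) = (-4 + 3)*o = -o)
N(A, Z) = -A/4
M(J) = -1/2 + J (M(J) = J - 1/4*2 = J - 1/2 = -1/2 + J)
d(a) = 0
(-19 + d(D(4))*M(5))**2 = (-19 + 0*(-1/2 + 5))**2 = (-19 + 0*(9/2))**2 = (-19 + 0)**2 = (-19)**2 = 361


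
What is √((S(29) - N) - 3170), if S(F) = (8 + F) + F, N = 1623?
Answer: I*√4727 ≈ 68.753*I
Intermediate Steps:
S(F) = 8 + 2*F
√((S(29) - N) - 3170) = √(((8 + 2*29) - 1*1623) - 3170) = √(((8 + 58) - 1623) - 3170) = √((66 - 1623) - 3170) = √(-1557 - 3170) = √(-4727) = I*√4727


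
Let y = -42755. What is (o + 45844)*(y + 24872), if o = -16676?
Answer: -521611344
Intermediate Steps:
(o + 45844)*(y + 24872) = (-16676 + 45844)*(-42755 + 24872) = 29168*(-17883) = -521611344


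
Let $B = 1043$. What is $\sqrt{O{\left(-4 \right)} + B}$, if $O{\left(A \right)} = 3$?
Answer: $\sqrt{1046} \approx 32.342$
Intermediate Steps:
$\sqrt{O{\left(-4 \right)} + B} = \sqrt{3 + 1043} = \sqrt{1046}$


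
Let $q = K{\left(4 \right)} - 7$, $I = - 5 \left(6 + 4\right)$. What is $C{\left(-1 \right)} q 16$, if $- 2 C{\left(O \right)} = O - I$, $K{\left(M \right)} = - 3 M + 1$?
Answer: $7056$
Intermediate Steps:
$I = -50$ ($I = \left(-5\right) 10 = -50$)
$K{\left(M \right)} = 1 - 3 M$
$q = -18$ ($q = \left(1 - 12\right) - 7 = -11 - 7 = -18$)
$C{\left(O \right)} = -25 - \frac{O}{2}$ ($C{\left(O \right)} = - \frac{O - -50}{2} = - \frac{O + 50}{2} = - \frac{50 + O}{2} = -25 - \frac{O}{2}$)
$C{\left(-1 \right)} q 16 = \left(-25 - - \frac{1}{2}\right) \left(-18\right) 16 = \left(-25 + \frac{1}{2}\right) \left(-18\right) 16 = \left(- \frac{49}{2}\right) \left(-18\right) 16 = 441 \cdot 16 = 7056$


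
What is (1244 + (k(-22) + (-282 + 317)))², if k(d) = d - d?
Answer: 1635841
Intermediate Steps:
k(d) = 0
(1244 + (k(-22) + (-282 + 317)))² = (1244 + (0 + (-282 + 317)))² = (1244 + (0 + 35))² = (1244 + 35)² = 1279² = 1635841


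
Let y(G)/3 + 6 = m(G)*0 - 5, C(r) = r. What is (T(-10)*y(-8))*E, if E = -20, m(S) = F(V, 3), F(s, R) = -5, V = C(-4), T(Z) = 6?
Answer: 3960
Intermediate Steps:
V = -4
m(S) = -5
y(G) = -33 (y(G) = -18 + 3*(-5*0 - 5) = -18 + 3*(0 - 5) = -18 + 3*(-5) = -18 - 15 = -33)
(T(-10)*y(-8))*E = (6*(-33))*(-20) = -198*(-20) = 3960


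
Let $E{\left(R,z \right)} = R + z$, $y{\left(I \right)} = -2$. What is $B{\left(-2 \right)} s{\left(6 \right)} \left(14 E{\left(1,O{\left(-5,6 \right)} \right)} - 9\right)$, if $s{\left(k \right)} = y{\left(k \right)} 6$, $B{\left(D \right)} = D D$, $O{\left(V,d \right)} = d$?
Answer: $-4272$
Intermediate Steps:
$B{\left(D \right)} = D^{2}$
$s{\left(k \right)} = -12$ ($s{\left(k \right)} = \left(-2\right) 6 = -12$)
$B{\left(-2 \right)} s{\left(6 \right)} \left(14 E{\left(1,O{\left(-5,6 \right)} \right)} - 9\right) = \left(-2\right)^{2} \left(-12\right) \left(14 \left(1 + 6\right) - 9\right) = 4 \left(-12\right) \left(14 \cdot 7 - 9\right) = - 48 \left(98 - 9\right) = \left(-48\right) 89 = -4272$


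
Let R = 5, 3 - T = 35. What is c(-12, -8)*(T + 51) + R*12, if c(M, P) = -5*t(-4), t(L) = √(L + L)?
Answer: 60 - 190*I*√2 ≈ 60.0 - 268.7*I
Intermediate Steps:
T = -32 (T = 3 - 1*35 = 3 - 35 = -32)
t(L) = √2*√L (t(L) = √(2*L) = √2*√L)
c(M, P) = -10*I*√2 (c(M, P) = -5*√2*√(-4) = -5*√2*2*I = -10*I*√2)
c(-12, -8)*(T + 51) + R*12 = (-10*I*√2)*(-32 + 51) + 5*12 = -10*I*√2*19 + 60 = -190*I*√2 + 60 = 60 - 190*I*√2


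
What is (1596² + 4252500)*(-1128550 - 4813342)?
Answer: -40403178102672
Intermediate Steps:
(1596² + 4252500)*(-1128550 - 4813342) = (2547216 + 4252500)*(-5941892) = 6799716*(-5941892) = -40403178102672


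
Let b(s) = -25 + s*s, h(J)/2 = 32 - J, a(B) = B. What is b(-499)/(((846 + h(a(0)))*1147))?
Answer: 1368/5735 ≈ 0.23854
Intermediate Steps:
h(J) = 64 - 2*J (h(J) = 2*(32 - J) = 64 - 2*J)
b(s) = -25 + s**2
b(-499)/(((846 + h(a(0)))*1147)) = (-25 + (-499)**2)/(((846 + (64 - 2*0))*1147)) = (-25 + 249001)/(((846 + (64 + 0))*1147)) = 248976/(((846 + 64)*1147)) = 248976/((910*1147)) = 248976/1043770 = 248976*(1/1043770) = 1368/5735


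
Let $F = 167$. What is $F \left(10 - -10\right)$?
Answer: $3340$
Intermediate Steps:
$F \left(10 - -10\right) = 167 \left(10 - -10\right) = 167 \left(10 + 10\right) = 167 \cdot 20 = 3340$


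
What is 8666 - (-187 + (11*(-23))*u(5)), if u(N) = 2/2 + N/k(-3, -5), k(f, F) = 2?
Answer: 19477/2 ≈ 9738.5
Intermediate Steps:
u(N) = 1 + N/2 (u(N) = 2/2 + N/2 = 2*(½) + N*(½) = 1 + N/2)
8666 - (-187 + (11*(-23))*u(5)) = 8666 - (-187 + (11*(-23))*(1 + (½)*5)) = 8666 - (-187 - 253*(1 + 5/2)) = 8666 - (-187 - 253*7/2) = 8666 - (-187 - 1771/2) = 8666 - 1*(-2145/2) = 8666 + 2145/2 = 19477/2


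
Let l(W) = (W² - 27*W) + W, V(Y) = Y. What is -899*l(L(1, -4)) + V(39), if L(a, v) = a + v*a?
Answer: -78174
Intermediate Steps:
L(a, v) = a + a*v
l(W) = W² - 26*W
-899*l(L(1, -4)) + V(39) = -899*1*(1 - 4)*(-26 + 1*(1 - 4)) + 39 = -899*1*(-3)*(-26 + 1*(-3)) + 39 = -(-2697)*(-26 - 3) + 39 = -(-2697)*(-29) + 39 = -899*87 + 39 = -78213 + 39 = -78174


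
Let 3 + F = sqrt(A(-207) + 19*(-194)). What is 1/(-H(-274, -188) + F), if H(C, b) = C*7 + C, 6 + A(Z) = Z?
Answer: 2189/4795620 - I*sqrt(3899)/4795620 ≈ 0.00045646 - 1.3021e-5*I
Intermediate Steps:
A(Z) = -6 + Z
H(C, b) = 8*C (H(C, b) = 7*C + C = 8*C)
F = -3 + I*sqrt(3899) (F = -3 + sqrt((-6 - 207) + 19*(-194)) = -3 + sqrt(-213 - 3686) = -3 + sqrt(-3899) = -3 + I*sqrt(3899) ≈ -3.0 + 62.442*I)
1/(-H(-274, -188) + F) = 1/(-8*(-274) + (-3 + I*sqrt(3899))) = 1/(-1*(-2192) + (-3 + I*sqrt(3899))) = 1/(2192 + (-3 + I*sqrt(3899))) = 1/(2189 + I*sqrt(3899))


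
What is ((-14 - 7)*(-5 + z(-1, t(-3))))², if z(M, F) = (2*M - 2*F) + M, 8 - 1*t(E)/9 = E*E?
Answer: 44100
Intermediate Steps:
t(E) = 72 - 9*E² (t(E) = 72 - 9*E*E = 72 - 9*E²)
z(M, F) = -2*F + 3*M (z(M, F) = (-2*F + 2*M) + M = -2*F + 3*M)
((-14 - 7)*(-5 + z(-1, t(-3))))² = ((-14 - 7)*(-5 + (-2*(72 - 9*(-3)²) + 3*(-1))))² = (-21*(-5 + (-2*(72 - 9*9) - 3)))² = (-21*(-5 + (-2*(72 - 81) - 3)))² = (-21*(-5 + (-2*(-9) - 3)))² = (-21*(-5 + (18 - 3)))² = (-21*(-5 + 15))² = (-21*10)² = (-210)² = 44100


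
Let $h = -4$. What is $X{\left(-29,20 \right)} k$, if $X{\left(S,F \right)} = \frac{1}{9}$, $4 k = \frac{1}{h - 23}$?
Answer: $- \frac{1}{972} \approx -0.0010288$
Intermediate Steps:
$k = - \frac{1}{108}$ ($k = \frac{1}{4 \left(-4 - 23\right)} = \frac{1}{4 \left(-27\right)} = \frac{1}{4} \left(- \frac{1}{27}\right) = - \frac{1}{108} \approx -0.0092593$)
$X{\left(S,F \right)} = \frac{1}{9}$
$X{\left(-29,20 \right)} k = \frac{1}{9} \left(- \frac{1}{108}\right) = - \frac{1}{972}$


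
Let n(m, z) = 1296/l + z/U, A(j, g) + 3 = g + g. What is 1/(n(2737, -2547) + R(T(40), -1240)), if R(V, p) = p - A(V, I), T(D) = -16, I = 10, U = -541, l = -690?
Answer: -62215/78028206 ≈ -0.00079734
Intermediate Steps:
A(j, g) = -3 + 2*g (A(j, g) = -3 + (g + g) = -3 + 2*g)
n(m, z) = -216/115 - z/541 (n(m, z) = 1296/(-690) + z/(-541) = 1296*(-1/690) + z*(-1/541) = -216/115 - z/541)
R(V, p) = -17 + p (R(V, p) = p - (-3 + 2*10) = p - (-3 + 20) = p - 1*17 = p - 17 = -17 + p)
1/(n(2737, -2547) + R(T(40), -1240)) = 1/((-216/115 - 1/541*(-2547)) + (-17 - 1240)) = 1/((-216/115 + 2547/541) - 1257) = 1/(176049/62215 - 1257) = 1/(-78028206/62215) = -62215/78028206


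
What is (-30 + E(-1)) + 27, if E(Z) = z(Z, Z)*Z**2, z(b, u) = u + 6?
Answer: 2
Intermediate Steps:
z(b, u) = 6 + u
E(Z) = Z**2*(6 + Z) (E(Z) = (6 + Z)*Z**2 = Z**2*(6 + Z))
(-30 + E(-1)) + 27 = (-30 + (-1)**2*(6 - 1)) + 27 = (-30 + 1*5) + 27 = (-30 + 5) + 27 = -25 + 27 = 2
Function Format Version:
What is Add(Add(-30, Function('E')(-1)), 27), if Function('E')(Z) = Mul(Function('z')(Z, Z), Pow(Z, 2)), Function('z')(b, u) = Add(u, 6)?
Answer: 2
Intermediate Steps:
Function('z')(b, u) = Add(6, u)
Function('E')(Z) = Mul(Pow(Z, 2), Add(6, Z)) (Function('E')(Z) = Mul(Add(6, Z), Pow(Z, 2)) = Mul(Pow(Z, 2), Add(6, Z)))
Add(Add(-30, Function('E')(-1)), 27) = Add(Add(-30, Mul(Pow(-1, 2), Add(6, -1))), 27) = Add(Add(-30, Mul(1, 5)), 27) = Add(Add(-30, 5), 27) = Add(-25, 27) = 2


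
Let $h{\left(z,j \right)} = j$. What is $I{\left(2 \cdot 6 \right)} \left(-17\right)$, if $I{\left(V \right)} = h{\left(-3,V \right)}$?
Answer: $-204$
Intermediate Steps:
$I{\left(V \right)} = V$
$I{\left(2 \cdot 6 \right)} \left(-17\right) = 2 \cdot 6 \left(-17\right) = 12 \left(-17\right) = -204$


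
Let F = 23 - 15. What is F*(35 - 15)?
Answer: 160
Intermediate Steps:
F = 8
F*(35 - 15) = 8*(35 - 15) = 8*20 = 160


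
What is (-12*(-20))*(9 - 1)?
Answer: 1920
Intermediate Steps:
(-12*(-20))*(9 - 1) = 240*8 = 1920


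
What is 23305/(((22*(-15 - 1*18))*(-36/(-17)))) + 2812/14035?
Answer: -5486962043/366818760 ≈ -14.958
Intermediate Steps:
23305/(((22*(-15 - 1*18))*(-36/(-17)))) + 2812/14035 = 23305/(((22*(-15 - 18))*(-36*(-1/17)))) + 2812*(1/14035) = 23305/(((22*(-33))*(36/17))) + 2812/14035 = 23305/((-726*36/17)) + 2812/14035 = 23305/(-26136/17) + 2812/14035 = 23305*(-17/26136) + 2812/14035 = -396185/26136 + 2812/14035 = -5486962043/366818760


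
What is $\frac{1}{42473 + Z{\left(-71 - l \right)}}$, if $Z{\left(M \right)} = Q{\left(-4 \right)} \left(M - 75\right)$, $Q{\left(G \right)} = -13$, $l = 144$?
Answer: $\frac{1}{46243} \approx 2.1625 \cdot 10^{-5}$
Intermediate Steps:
$Z{\left(M \right)} = 975 - 13 M$ ($Z{\left(M \right)} = - 13 \left(M - 75\right) = - 13 \left(-75 + M\right) = 975 - 13 M$)
$\frac{1}{42473 + Z{\left(-71 - l \right)}} = \frac{1}{42473 - \left(-975 + 13 \left(-71 - 144\right)\right)} = \frac{1}{42473 + \left(975 - -2795\right)} = \frac{1}{42473 + \left(975 + 2795\right)} = \frac{1}{42473 + 3770} = \frac{1}{46243}$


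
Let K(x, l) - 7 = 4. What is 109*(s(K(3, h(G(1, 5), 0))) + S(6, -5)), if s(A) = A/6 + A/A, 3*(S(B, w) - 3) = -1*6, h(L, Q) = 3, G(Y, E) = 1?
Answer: 2507/6 ≈ 417.83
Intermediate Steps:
S(B, w) = 1 (S(B, w) = 3 + (-1*6)/3 = 3 + (⅓)*(-6) = 3 - 2 = 1)
K(x, l) = 11 (K(x, l) = 7 + 4 = 11)
s(A) = 1 + A/6 (s(A) = A*(⅙) + 1 = A/6 + 1 = 1 + A/6)
109*(s(K(3, h(G(1, 5), 0))) + S(6, -5)) = 109*((1 + (⅙)*11) + 1) = 109*((1 + 11/6) + 1) = 109*(17/6 + 1) = 109*(23/6) = 2507/6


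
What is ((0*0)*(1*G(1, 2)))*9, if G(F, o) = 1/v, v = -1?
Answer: 0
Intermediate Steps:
G(F, o) = -1 (G(F, o) = 1/(-1) = -1)
((0*0)*(1*G(1, 2)))*9 = ((0*0)*(1*(-1)))*9 = (0*(-1))*9 = 0*9 = 0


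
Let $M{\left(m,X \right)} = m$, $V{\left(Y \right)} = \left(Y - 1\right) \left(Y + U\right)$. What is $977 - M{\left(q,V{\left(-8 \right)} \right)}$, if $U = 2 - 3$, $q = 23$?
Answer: $954$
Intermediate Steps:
$U = -1$
$V{\left(Y \right)} = \left(-1 + Y\right)^{2}$ ($V{\left(Y \right)} = \left(Y - 1\right) \left(Y - 1\right) = \left(-1 + Y\right) \left(-1 + Y\right) = \left(-1 + Y\right)^{2}$)
$977 - M{\left(q,V{\left(-8 \right)} \right)} = 977 - 23 = 954$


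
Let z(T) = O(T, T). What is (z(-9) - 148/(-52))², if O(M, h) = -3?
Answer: 4/169 ≈ 0.023669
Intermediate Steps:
z(T) = -3
(z(-9) - 148/(-52))² = (-3 - 148/(-52))² = (-3 - 148*(-1/52))² = (-3 + 37/13)² = (-2/13)² = 4/169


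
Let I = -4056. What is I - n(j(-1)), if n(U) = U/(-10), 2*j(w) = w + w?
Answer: -40561/10 ≈ -4056.1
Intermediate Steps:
j(w) = w (j(w) = (w + w)/2 = (2*w)/2 = w)
n(U) = -U/10 (n(U) = U*(-1/10) = -U/10)
I - n(j(-1)) = -4056 - (-1)*(-1)/10 = -4056 - 1*1/10 = -4056 - 1/10 = -40561/10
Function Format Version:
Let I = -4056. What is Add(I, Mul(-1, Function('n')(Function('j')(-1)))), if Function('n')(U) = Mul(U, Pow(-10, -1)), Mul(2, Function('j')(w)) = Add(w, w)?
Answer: Rational(-40561, 10) ≈ -4056.1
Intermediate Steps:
Function('j')(w) = w (Function('j')(w) = Mul(Rational(1, 2), Add(w, w)) = Mul(Rational(1, 2), Mul(2, w)) = w)
Function('n')(U) = Mul(Rational(-1, 10), U) (Function('n')(U) = Mul(U, Rational(-1, 10)) = Mul(Rational(-1, 10), U))
Add(I, Mul(-1, Function('n')(Function('j')(-1)))) = Add(-4056, Mul(-1, Mul(Rational(-1, 10), -1))) = Add(-4056, Mul(-1, Rational(1, 10))) = Add(-4056, Rational(-1, 10)) = Rational(-40561, 10)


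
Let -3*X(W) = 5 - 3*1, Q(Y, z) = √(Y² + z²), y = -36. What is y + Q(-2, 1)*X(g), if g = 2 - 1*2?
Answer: -36 - 2*√5/3 ≈ -37.491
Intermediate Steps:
g = 0 (g = 2 - 2 = 0)
X(W) = -⅔ (X(W) = -(5 - 3*1)/3 = -(5 - 3)/3 = -⅓*2 = -⅔)
y + Q(-2, 1)*X(g) = -36 + √((-2)² + 1²)*(-⅔) = -36 + √(4 + 1)*(-⅔) = -36 + √5*(-⅔) = -36 - 2*√5/3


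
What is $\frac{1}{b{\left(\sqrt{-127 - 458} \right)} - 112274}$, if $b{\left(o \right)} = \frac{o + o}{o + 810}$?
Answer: $\frac{- \sqrt{65} + 270 i}{12 \left(- 2526165 i + 9356 \sqrt{65}\right)} \approx -8.9068 \cdot 10^{-6} - 4.7334 \cdot 10^{-12} i$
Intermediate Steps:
$b{\left(o \right)} = \frac{2 o}{810 + o}$
$\frac{1}{b{\left(\sqrt{-127 - 458} \right)} - 112274} = \frac{1}{\frac{2 \sqrt{-127 - 458}}{810 + \sqrt{-127 - 458}} - 112274} = \frac{1}{\frac{2 \sqrt{-585}}{810 + \sqrt{-585}} - 112274} = \frac{1}{\frac{2 \cdot 3 i \sqrt{65}}{810 + 3 i \sqrt{65}} - 112274} = \frac{1}{\frac{6 i \sqrt{65}}{810 + 3 i \sqrt{65}} - 112274} = \frac{1}{-112274 + \frac{6 i \sqrt{65}}{810 + 3 i \sqrt{65}}}$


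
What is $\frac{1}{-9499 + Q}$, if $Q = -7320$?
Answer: $- \frac{1}{16819} \approx -5.9457 \cdot 10^{-5}$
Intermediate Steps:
$\frac{1}{-9499 + Q} = \frac{1}{-9499 - 7320} = \frac{1}{-16819} = - \frac{1}{16819}$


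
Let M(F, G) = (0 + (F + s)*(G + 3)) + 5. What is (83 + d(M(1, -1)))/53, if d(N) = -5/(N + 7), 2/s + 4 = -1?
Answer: 5453/3498 ≈ 1.5589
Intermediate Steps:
s = -2/5 (s = 2/(-4 - 1) = 2/(-5) = 2*(-1/5) = -2/5 ≈ -0.40000)
M(F, G) = 5 + (3 + G)*(-2/5 + F) (M(F, G) = (0 + (F - 2/5)*(G + 3)) + 5 = (0 + (-2/5 + F)*(3 + G)) + 5 = (0 + (3 + G)*(-2/5 + F)) + 5 = (3 + G)*(-2/5 + F) + 5 = 5 + (3 + G)*(-2/5 + F))
d(N) = -5/(7 + N)
(83 + d(M(1, -1)))/53 = (83 - 5/(7 + (19/5 + 3*1 - 2/5*(-1) + 1*(-1))))/53 = (83 - 5/(7 + (19/5 + 3 + 2/5 - 1)))/53 = (83 - 5/(7 + 31/5))/53 = (83 - 5/66/5)/53 = (83 - 5*5/66)/53 = (83 - 25/66)/53 = (1/53)*(5453/66) = 5453/3498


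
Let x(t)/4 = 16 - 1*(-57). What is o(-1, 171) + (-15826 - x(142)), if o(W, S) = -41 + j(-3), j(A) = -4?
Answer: -16163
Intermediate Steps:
x(t) = 292 (x(t) = 4*(16 - 1*(-57)) = 4*(16 + 57) = 4*73 = 292)
o(W, S) = -45 (o(W, S) = -41 - 4 = -45)
o(-1, 171) + (-15826 - x(142)) = -45 + (-15826 - 1*292) = -45 + (-15826 - 292) = -45 - 16118 = -16163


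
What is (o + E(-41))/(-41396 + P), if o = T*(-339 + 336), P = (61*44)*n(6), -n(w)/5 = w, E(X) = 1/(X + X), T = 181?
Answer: 44527/9997112 ≈ 0.0044540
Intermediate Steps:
E(X) = 1/(2*X)
n(w) = -5*w
P = -80520 (P = (61*44)*(-5*6) = 2684*(-30) = -80520)
o = -543 (o = 181*(-339 + 336) = 181*(-3) = -543)
(o + E(-41))/(-41396 + P) = (-543 + (½)/(-41))/(-41396 - 80520) = (-543 + (½)*(-1/41))/(-121916) = (-543 - 1/82)*(-1/121916) = -44527/82*(-1/121916) = 44527/9997112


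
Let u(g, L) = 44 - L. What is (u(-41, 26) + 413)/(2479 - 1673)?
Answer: 431/806 ≈ 0.53474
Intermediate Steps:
(u(-41, 26) + 413)/(2479 - 1673) = ((44 - 1*26) + 413)/(2479 - 1673) = ((44 - 26) + 413)/806 = (18 + 413)*(1/806) = 431*(1/806) = 431/806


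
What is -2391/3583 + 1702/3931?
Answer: -3300755/14084773 ≈ -0.23435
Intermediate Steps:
-2391/3583 + 1702/3931 = -3300755/14084773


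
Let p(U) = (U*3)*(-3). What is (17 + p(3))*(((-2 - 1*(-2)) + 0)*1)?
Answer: 0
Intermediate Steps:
p(U) = -9*U (p(U) = (3*U)*(-3) = -9*U)
(17 + p(3))*(((-2 - 1*(-2)) + 0)*1) = (17 - 9*3)*(((-2 - 1*(-2)) + 0)*1) = (17 - 27)*(((-2 + 2) + 0)*1) = -10*(0 + 0) = -0 = -10*0 = 0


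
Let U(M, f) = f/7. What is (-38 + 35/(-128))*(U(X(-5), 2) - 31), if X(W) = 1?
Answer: 1053285/896 ≈ 1175.5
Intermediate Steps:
U(M, f) = f/7 (U(M, f) = f*(1/7) = f/7)
(-38 + 35/(-128))*(U(X(-5), 2) - 31) = (-38 + 35/(-128))*((1/7)*2 - 31) = (-38 + 35*(-1/128))*(2/7 - 31) = (-38 - 35/128)*(-215/7) = -4899/128*(-215/7) = 1053285/896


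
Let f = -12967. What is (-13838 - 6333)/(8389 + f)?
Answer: 20171/4578 ≈ 4.4061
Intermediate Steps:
(-13838 - 6333)/(8389 + f) = (-13838 - 6333)/(8389 - 12967) = -20171/(-4578) = -20171*(-1/4578) = 20171/4578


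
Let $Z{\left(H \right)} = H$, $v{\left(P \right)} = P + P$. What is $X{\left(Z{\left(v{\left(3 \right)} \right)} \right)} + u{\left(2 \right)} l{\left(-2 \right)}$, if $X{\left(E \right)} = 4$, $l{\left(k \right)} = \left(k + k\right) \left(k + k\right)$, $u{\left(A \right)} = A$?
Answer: $36$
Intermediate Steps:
$l{\left(k \right)} = 4 k^{2}$ ($l{\left(k \right)} = 2 k 2 k = 4 k^{2}$)
$v{\left(P \right)} = 2 P$
$X{\left(Z{\left(v{\left(3 \right)} \right)} \right)} + u{\left(2 \right)} l{\left(-2 \right)} = 4 + 2 \cdot 4 \left(-2\right)^{2} = 4 + 2 \cdot 4 \cdot 4 = 4 + 2 \cdot 16 = 4 + 32 = 36$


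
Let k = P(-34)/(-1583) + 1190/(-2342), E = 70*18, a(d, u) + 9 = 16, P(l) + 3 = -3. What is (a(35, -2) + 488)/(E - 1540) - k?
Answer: -131163503/103806808 ≈ -1.2635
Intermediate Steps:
P(l) = -6 (P(l) = -3 - 3 = -6)
a(d, u) = 7 (a(d, u) = -9 + 16 = 7)
E = 1260
k = -934859/1853693 (k = -6/(-1583) + 1190/(-2342) = -6*(-1/1583) + 1190*(-1/2342) = 6/1583 - 595/1171 = -934859/1853693 ≈ -0.50432)
(a(35, -2) + 488)/(E - 1540) - k = (7 + 488)/(1260 - 1540) - 1*(-934859/1853693) = 495/(-280) + 934859/1853693 = 495*(-1/280) + 934859/1853693 = -99/56 + 934859/1853693 = -131163503/103806808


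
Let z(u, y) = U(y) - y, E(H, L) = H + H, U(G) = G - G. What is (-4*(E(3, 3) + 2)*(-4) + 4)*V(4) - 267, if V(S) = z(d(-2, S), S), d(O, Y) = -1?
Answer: -795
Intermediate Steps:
U(G) = 0
E(H, L) = 2*H
z(u, y) = -y (z(u, y) = 0 - y = -y)
V(S) = -S
(-4*(E(3, 3) + 2)*(-4) + 4)*V(4) - 267 = (-4*(2*3 + 2)*(-4) + 4)*(-1*4) - 267 = (-4*(6 + 2)*(-4) + 4)*(-4) - 267 = (-32*(-4) + 4)*(-4) - 267 = (-4*(-32) + 4)*(-4) - 267 = (128 + 4)*(-4) - 267 = 132*(-4) - 267 = -528 - 267 = -795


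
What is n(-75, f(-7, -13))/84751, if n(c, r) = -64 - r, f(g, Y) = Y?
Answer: -51/84751 ≈ -0.00060176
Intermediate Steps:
n(-75, f(-7, -13))/84751 = (-64 - 1*(-13))/84751 = (-64 + 13)*(1/84751) = -51*1/84751 = -51/84751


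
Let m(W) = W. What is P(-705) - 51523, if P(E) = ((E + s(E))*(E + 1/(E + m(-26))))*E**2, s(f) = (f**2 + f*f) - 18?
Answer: -14966797740068389/43 ≈ -3.4807e+14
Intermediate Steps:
s(f) = -18 + 2*f**2 (s(f) = (f**2 + f**2) - 18 = 2*f**2 - 18 = -18 + 2*f**2)
P(E) = E**2*(E + 1/(-26 + E))*(-18 + E + 2*E**2) (P(E) = ((E + (-18 + 2*E**2))*(E + 1/(E - 26)))*E**2 = ((-18 + E + 2*E**2)*(E + 1/(-26 + E)))*E**2 = ((E + 1/(-26 + E))*(-18 + E + 2*E**2))*E**2 = E**2*(E + 1/(-26 + E))*(-18 + E + 2*E**2))
P(-705) - 51523 = (-705)**2*(-18 - 51*(-705)**3 - 42*(-705)**2 + 2*(-705)**4 + 469*(-705))/(-26 - 705) - 51523 = 497025*(-18 - 51*(-350402625) - 42*497025 + 2*247033850625 - 330645)/(-731) - 51523 = 497025*(-1/731)*(-18 + 17870533875 - 20875050 + 494067701250 - 330645) - 51523 = 497025*(-1/731)*511917029412 - 51523 = -14966797737852900/43 - 51523 = -14966797740068389/43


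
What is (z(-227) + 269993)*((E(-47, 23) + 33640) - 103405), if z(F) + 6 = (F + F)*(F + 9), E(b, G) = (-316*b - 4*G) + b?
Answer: -20311930868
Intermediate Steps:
E(b, G) = -315*b - 4*G
z(F) = -6 + 2*F*(9 + F) (z(F) = -6 + (F + F)*(F + 9) = -6 + (2*F)*(9 + F) = -6 + 2*F*(9 + F))
(z(-227) + 269993)*((E(-47, 23) + 33640) - 103405) = ((-6 + 2*(-227)**2 + 18*(-227)) + 269993)*(((-315*(-47) - 4*23) + 33640) - 103405) = ((-6 + 2*51529 - 4086) + 269993)*(((14805 - 92) + 33640) - 103405) = ((-6 + 103058 - 4086) + 269993)*((14713 + 33640) - 103405) = (98966 + 269993)*(48353 - 103405) = 368959*(-55052) = -20311930868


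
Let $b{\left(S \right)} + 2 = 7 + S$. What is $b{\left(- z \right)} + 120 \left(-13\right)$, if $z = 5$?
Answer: $-1560$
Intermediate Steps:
$b{\left(S \right)} = 5 + S$ ($b{\left(S \right)} = -2 + \left(7 + S\right) = 5 + S$)
$b{\left(- z \right)} + 120 \left(-13\right) = \left(5 - 5\right) + 120 \left(-13\right) = \left(5 - 5\right) - 1560 = 0 - 1560 = -1560$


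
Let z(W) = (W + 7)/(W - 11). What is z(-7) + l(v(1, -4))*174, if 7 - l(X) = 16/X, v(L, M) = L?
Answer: -1566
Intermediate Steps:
l(X) = 7 - 16/X
z(W) = (7 + W)/(-11 + W)
z(-7) + l(v(1, -4))*174 = (7 - 7)/(-11 - 7) + (7 - 16/1)*174 = 0/(-18) + (7 - 16*1)*174 = -1/18*0 + (7 - 16)*174 = 0 - 9*174 = 0 - 1566 = -1566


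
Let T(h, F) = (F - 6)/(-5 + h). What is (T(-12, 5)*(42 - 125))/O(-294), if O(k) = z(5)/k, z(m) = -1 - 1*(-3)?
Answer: 12201/17 ≈ 717.71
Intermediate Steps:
z(m) = 2 (z(m) = -1 + 3 = 2)
T(h, F) = (-6 + F)/(-5 + h)
O(k) = 2/k
(T(-12, 5)*(42 - 125))/O(-294) = (((-6 + 5)/(-5 - 12))*(42 - 125))/((2/(-294))) = ((-1/(-17))*(-83))/((2*(-1/294))) = (-1/17*(-1)*(-83))/(-1/147) = ((1/17)*(-83))*(-147) = -83/17*(-147) = 12201/17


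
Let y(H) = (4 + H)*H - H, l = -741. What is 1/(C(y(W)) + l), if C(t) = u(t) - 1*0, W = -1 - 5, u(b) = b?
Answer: -1/723 ≈ -0.0013831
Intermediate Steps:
W = -6
y(H) = -H + H*(4 + H) (y(H) = H*(4 + H) - H = -H + H*(4 + H))
C(t) = t (C(t) = t - 1*0 = t + 0 = t)
1/(C(y(W)) + l) = 1/(-6*(3 - 6) - 741) = 1/(-6*(-3) - 741) = 1/(18 - 741) = 1/(-723) = -1/723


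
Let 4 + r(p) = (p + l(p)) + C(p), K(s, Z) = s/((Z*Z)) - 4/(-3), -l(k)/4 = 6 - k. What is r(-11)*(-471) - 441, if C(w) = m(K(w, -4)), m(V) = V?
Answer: 613565/16 ≈ 38348.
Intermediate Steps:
l(k) = -24 + 4*k (l(k) = -4*(6 - k) = -24 + 4*k)
K(s, Z) = 4/3 + s/Z² (K(s, Z) = s/(Z²) - 4*(-⅓) = s/Z² + 4/3 = 4/3 + s/Z²)
C(w) = 4/3 + w/16 (C(w) = 4/3 + w/(-4)² = 4/3 + w*(1/16) = 4/3 + w/16)
r(p) = -80/3 + 81*p/16 (r(p) = -4 + ((p + (-24 + 4*p)) + (4/3 + p/16)) = -4 + ((-24 + 5*p) + (4/3 + p/16)) = -4 + (-68/3 + 81*p/16) = -80/3 + 81*p/16)
r(-11)*(-471) - 441 = (-80/3 + (81/16)*(-11))*(-471) - 441 = (-80/3 - 891/16)*(-471) - 441 = -3953/48*(-471) - 441 = 620621/16 - 441 = 613565/16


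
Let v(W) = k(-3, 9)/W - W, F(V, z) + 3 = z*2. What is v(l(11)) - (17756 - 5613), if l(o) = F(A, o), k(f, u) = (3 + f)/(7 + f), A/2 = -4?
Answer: -12162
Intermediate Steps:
A = -8 (A = 2*(-4) = -8)
F(V, z) = -3 + 2*z (F(V, z) = -3 + z*2 = -3 + 2*z)
k(f, u) = (3 + f)/(7 + f)
l(o) = -3 + 2*o
v(W) = -W (v(W) = ((3 - 3)/(7 - 3))/W - W = (0/4)/W - W = ((¼)*0)/W - W = 0/W - W = 0 - W = -W)
v(l(11)) - (17756 - 5613) = -(-3 + 2*11) - (17756 - 5613) = -(-3 + 22) - 1*12143 = -1*19 - 12143 = -19 - 12143 = -12162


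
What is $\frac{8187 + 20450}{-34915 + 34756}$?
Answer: $- \frac{28637}{159} \approx -180.11$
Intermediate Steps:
$\frac{8187 + 20450}{-34915 + 34756} = \frac{28637}{-159} = 28637 \left(- \frac{1}{159}\right) = - \frac{28637}{159}$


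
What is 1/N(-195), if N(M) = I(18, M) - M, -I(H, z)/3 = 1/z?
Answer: 65/12676 ≈ 0.0051278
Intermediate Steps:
I(H, z) = -3/z
N(M) = -M - 3/M (N(M) = -3/M - M = -M - 3/M)
1/N(-195) = 1/(-1*(-195) - 3/(-195)) = 1/(195 - 3*(-1/195)) = 1/(195 + 1/65) = 1/(12676/65) = 65/12676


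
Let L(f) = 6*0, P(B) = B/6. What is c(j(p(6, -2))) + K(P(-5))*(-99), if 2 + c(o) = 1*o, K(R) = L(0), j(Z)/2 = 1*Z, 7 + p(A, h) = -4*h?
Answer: 0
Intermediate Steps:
p(A, h) = -7 - 4*h
P(B) = B/6 (P(B) = B*(⅙) = B/6)
j(Z) = 2*Z (j(Z) = 2*(1*Z) = 2*Z)
L(f) = 0
K(R) = 0
c(o) = -2 + o (c(o) = -2 + 1*o = -2 + o)
c(j(p(6, -2))) + K(P(-5))*(-99) = (-2 + 2*(-7 - 4*(-2))) + 0*(-99) = (-2 + 2*(-7 + 8)) + 0 = (-2 + 2*1) + 0 = (-2 + 2) + 0 = 0 + 0 = 0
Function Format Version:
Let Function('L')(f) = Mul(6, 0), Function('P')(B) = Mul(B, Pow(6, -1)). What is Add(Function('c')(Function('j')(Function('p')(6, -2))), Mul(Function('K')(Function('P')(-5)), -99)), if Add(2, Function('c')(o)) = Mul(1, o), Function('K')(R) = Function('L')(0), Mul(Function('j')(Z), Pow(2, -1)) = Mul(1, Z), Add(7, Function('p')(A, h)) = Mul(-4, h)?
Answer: 0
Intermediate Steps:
Function('p')(A, h) = Add(-7, Mul(-4, h))
Function('P')(B) = Mul(Rational(1, 6), B) (Function('P')(B) = Mul(B, Rational(1, 6)) = Mul(Rational(1, 6), B))
Function('j')(Z) = Mul(2, Z) (Function('j')(Z) = Mul(2, Mul(1, Z)) = Mul(2, Z))
Function('L')(f) = 0
Function('K')(R) = 0
Function('c')(o) = Add(-2, o) (Function('c')(o) = Add(-2, Mul(1, o)) = Add(-2, o))
Add(Function('c')(Function('j')(Function('p')(6, -2))), Mul(Function('K')(Function('P')(-5)), -99)) = Add(Add(-2, Mul(2, Add(-7, Mul(-4, -2)))), Mul(0, -99)) = Add(Add(-2, Mul(2, Add(-7, 8))), 0) = Add(Add(-2, Mul(2, 1)), 0) = Add(Add(-2, 2), 0) = Add(0, 0) = 0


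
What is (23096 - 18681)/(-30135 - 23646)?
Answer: -4415/53781 ≈ -0.082092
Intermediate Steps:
(23096 - 18681)/(-30135 - 23646) = 4415/(-53781) = 4415*(-1/53781) = -4415/53781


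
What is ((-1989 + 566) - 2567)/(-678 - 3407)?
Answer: 42/43 ≈ 0.97674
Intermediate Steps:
((-1989 + 566) - 2567)/(-678 - 3407) = (-1423 - 2567)/(-4085) = -3990*(-1/4085) = 42/43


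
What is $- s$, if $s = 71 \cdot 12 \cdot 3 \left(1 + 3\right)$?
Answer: $-10224$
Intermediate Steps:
$s = 10224$ ($s = 71 \cdot 12 \cdot 3 \cdot 4 = 71 \cdot 12 \cdot 12 = 71 \cdot 144 = 10224$)
$- s = \left(-1\right) 10224 = -10224$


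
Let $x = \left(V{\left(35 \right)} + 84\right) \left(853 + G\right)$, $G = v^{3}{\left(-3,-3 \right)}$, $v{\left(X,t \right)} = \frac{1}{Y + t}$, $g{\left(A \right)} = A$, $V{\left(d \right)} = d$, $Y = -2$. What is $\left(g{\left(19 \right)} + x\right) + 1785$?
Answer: $\frac{12913756}{125} \approx 1.0331 \cdot 10^{5}$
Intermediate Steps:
$v{\left(X,t \right)} = \frac{1}{-2 + t}$
$G = - \frac{1}{125}$ ($G = \left(\frac{1}{-2 - 3}\right)^{3} = \left(\frac{1}{-5}\right)^{3} = \left(- \frac{1}{5}\right)^{3} = - \frac{1}{125} \approx -0.008$)
$x = \frac{12688256}{125}$ ($x = \left(35 + 84\right) \left(853 - \frac{1}{125}\right) = 119 \cdot \frac{106624}{125} = \frac{12688256}{125} \approx 1.0151 \cdot 10^{5}$)
$\left(g{\left(19 \right)} + x\right) + 1785 = \left(19 + \frac{12688256}{125}\right) + 1785 = \frac{12690631}{125} + 1785 = \frac{12913756}{125}$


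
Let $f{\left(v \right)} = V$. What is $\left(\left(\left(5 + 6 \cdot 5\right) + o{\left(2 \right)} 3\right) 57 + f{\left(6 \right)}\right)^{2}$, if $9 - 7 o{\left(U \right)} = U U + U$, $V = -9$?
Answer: $\frac{207792225}{49} \approx 4.2407 \cdot 10^{6}$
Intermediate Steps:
$f{\left(v \right)} = -9$
$o{\left(U \right)} = \frac{9}{7} - \frac{U}{7} - \frac{U^{2}}{7}$ ($o{\left(U \right)} = \frac{9}{7} - \frac{U U + U}{7} = \frac{9}{7} - \frac{U^{2} + U}{7} = \frac{9}{7} - \frac{U + U^{2}}{7} = \frac{9}{7} - \left(\frac{U}{7} + \frac{U^{2}}{7}\right) = \frac{9}{7} - \frac{U}{7} - \frac{U^{2}}{7}$)
$\left(\left(\left(5 + 6 \cdot 5\right) + o{\left(2 \right)} 3\right) 57 + f{\left(6 \right)}\right)^{2} = \left(\left(\left(5 + 6 \cdot 5\right) + \left(\frac{9}{7} - \frac{2}{7} - \frac{2^{2}}{7}\right) 3\right) 57 - 9\right)^{2} = \left(\left(\left(5 + 30\right) + \left(\frac{9}{7} - \frac{2}{7} - \frac{4}{7}\right) 3\right) 57 - 9\right)^{2} = \left(\left(35 + \left(\frac{9}{7} - \frac{2}{7} - \frac{4}{7}\right) 3\right) 57 - 9\right)^{2} = \left(\left(35 + \frac{3}{7} \cdot 3\right) 57 - 9\right)^{2} = \left(\left(35 + \frac{9}{7}\right) 57 - 9\right)^{2} = \left(\frac{254}{7} \cdot 57 - 9\right)^{2} = \left(\frac{14478}{7} - 9\right)^{2} = \left(\frac{14415}{7}\right)^{2} = \frac{207792225}{49}$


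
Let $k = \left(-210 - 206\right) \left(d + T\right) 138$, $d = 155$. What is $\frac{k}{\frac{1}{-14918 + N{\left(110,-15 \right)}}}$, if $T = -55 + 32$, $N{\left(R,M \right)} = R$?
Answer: $112212891648$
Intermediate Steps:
$T = -23$
$k = -7577856$ ($k = \left(-210 - 206\right) \left(155 - 23\right) 138 = \left(-416\right) 132 \cdot 138 = \left(-54912\right) 138 = -7577856$)
$\frac{k}{\frac{1}{-14918 + N{\left(110,-15 \right)}}} = - \frac{7577856}{\frac{1}{-14918 + 110}} = - \frac{7577856}{\frac{1}{-14808}} = - \frac{7577856}{- \frac{1}{14808}} = \left(-7577856\right) \left(-14808\right) = 112212891648$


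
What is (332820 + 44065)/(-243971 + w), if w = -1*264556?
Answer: -376885/508527 ≈ -0.74113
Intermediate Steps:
w = -264556
(332820 + 44065)/(-243971 + w) = (332820 + 44065)/(-243971 - 264556) = 376885/(-508527) = 376885*(-1/508527) = -376885/508527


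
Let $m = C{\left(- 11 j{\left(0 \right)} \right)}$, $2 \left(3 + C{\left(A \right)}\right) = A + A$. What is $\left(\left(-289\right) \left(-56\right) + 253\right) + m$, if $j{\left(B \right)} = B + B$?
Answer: $16434$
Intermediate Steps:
$j{\left(B \right)} = 2 B$
$C{\left(A \right)} = -3 + A$ ($C{\left(A \right)} = -3 + \frac{A + A}{2} = -3 + \frac{2 A}{2} = -3 + A$)
$m = -3$ ($m = -3 - 11 \cdot 2 \cdot 0 = -3 - 0 = -3 + 0 = -3$)
$\left(\left(-289\right) \left(-56\right) + 253\right) + m = \left(\left(-289\right) \left(-56\right) + 253\right) - 3 = \left(16184 + 253\right) - 3 = 16437 - 3 = 16434$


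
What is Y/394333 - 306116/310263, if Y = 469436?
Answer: 24936981040/122346939579 ≈ 0.20382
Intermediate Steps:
Y/394333 - 306116/310263 = 469436/394333 - 306116/310263 = 24936981040/122346939579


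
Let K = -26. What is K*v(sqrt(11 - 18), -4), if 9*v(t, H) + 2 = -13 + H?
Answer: 494/9 ≈ 54.889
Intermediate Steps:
v(t, H) = -5/3 + H/9 (v(t, H) = -2/9 + (-13 + H)/9 = -2/9 + (-13/9 + H/9) = -5/3 + H/9)
K*v(sqrt(11 - 18), -4) = -26*(-5/3 + (1/9)*(-4)) = -26*(-5/3 - 4/9) = -26*(-19/9) = 494/9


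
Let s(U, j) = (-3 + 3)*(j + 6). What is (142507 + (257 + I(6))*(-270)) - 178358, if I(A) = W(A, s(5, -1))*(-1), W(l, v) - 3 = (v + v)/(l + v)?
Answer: -104431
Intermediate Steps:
s(U, j) = 0 (s(U, j) = 0*(6 + j) = 0)
W(l, v) = 3 + 2*v/(l + v) (W(l, v) = 3 + (v + v)/(l + v) = 3 + (2*v)/(l + v) = 3 + 2*v/(l + v))
I(A) = -3 (I(A) = ((3*A + 5*0)/(A + 0))*(-1) = ((3*A + 0)/A)*(-1) = ((3*A)/A)*(-1) = 3*(-1) = -3)
(142507 + (257 + I(6))*(-270)) - 178358 = (142507 + (257 - 3)*(-270)) - 178358 = (142507 + 254*(-270)) - 178358 = (142507 - 68580) - 178358 = 73927 - 178358 = -104431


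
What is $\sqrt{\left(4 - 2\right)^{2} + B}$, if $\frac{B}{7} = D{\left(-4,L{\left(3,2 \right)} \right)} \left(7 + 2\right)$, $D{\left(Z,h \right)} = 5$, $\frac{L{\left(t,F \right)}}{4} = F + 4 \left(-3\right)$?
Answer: $\sqrt{319} \approx 17.861$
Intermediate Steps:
$L{\left(t,F \right)} = -48 + 4 F$ ($L{\left(t,F \right)} = 4 \left(F + 4 \left(-3\right)\right) = 4 \left(F - 12\right) = 4 \left(-12 + F\right) = -48 + 4 F$)
$B = 315$ ($B = 7 \cdot 5 \left(7 + 2\right) = 7 \cdot 5 \cdot 9 = 7 \cdot 45 = 315$)
$\sqrt{\left(4 - 2\right)^{2} + B} = \sqrt{\left(4 - 2\right)^{2} + 315} = \sqrt{2^{2} + 315} = \sqrt{4 + 315} = \sqrt{319}$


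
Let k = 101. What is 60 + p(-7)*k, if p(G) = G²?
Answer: 5009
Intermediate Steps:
60 + p(-7)*k = 60 + (-7)²*101 = 60 + 49*101 = 60 + 4949 = 5009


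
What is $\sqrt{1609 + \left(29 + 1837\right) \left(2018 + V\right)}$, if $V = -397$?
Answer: $\sqrt{3026395} \approx 1739.7$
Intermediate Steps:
$\sqrt{1609 + \left(29 + 1837\right) \left(2018 + V\right)} = \sqrt{1609 + \left(29 + 1837\right) \left(2018 - 397\right)} = \sqrt{1609 + 1866 \cdot 1621} = \sqrt{1609 + 3024786} = \sqrt{3026395}$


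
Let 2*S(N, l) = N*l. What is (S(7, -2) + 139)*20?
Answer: 2640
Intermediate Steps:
S(N, l) = N*l/2 (S(N, l) = (N*l)/2 = N*l/2)
(S(7, -2) + 139)*20 = ((½)*7*(-2) + 139)*20 = (-7 + 139)*20 = 132*20 = 2640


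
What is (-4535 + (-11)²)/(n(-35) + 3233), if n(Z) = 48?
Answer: -4414/3281 ≈ -1.3453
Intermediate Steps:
(-4535 + (-11)²)/(n(-35) + 3233) = (-4535 + (-11)²)/(48 + 3233) = (-4535 + 121)/3281 = -4414*1/3281 = -4414/3281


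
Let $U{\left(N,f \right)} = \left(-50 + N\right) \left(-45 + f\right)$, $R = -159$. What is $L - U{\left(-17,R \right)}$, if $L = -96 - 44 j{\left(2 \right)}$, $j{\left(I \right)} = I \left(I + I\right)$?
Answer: $-14116$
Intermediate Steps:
$j{\left(I \right)} = 2 I^{2}$ ($j{\left(I \right)} = I 2 I = 2 I^{2}$)
$L = -448$ ($L = -96 - 44 \cdot 2 \cdot 2^{2} = -96 - 44 \cdot 2 \cdot 4 = -96 - 352 = -448$)
$L - U{\left(-17,R \right)} = -448 - \left(2250 - -7950 - -765 - -2703\right) = -448 - \left(2250 + 7950 + 765 + 2703\right) = -448 - 13668 = -14116$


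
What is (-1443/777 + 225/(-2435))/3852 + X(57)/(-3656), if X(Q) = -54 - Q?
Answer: 358323793/12002161752 ≈ 0.029855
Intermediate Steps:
(-1443/777 + 225/(-2435))/3852 + X(57)/(-3656) = (-1443/777 + 225/(-2435))/3852 + (-54 - 1*57)/(-3656) = (-1443*1/777 + 225*(-1/2435))*(1/3852) + (-54 - 57)*(-1/3656) = (-13/7 - 45/487)*(1/3852) - 111*(-1/3656) = -6646/3409*1/3852 + 111/3656 = -3323/6565734 + 111/3656 = 358323793/12002161752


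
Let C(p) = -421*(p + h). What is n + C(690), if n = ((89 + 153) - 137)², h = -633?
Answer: -12972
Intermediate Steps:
C(p) = 266493 - 421*p (C(p) = -421*(p - 633) = -421*(-633 + p) = 266493 - 421*p)
n = 11025 (n = (242 - 137)² = 105² = 11025)
n + C(690) = 11025 + (266493 - 421*690) = 11025 + (266493 - 290490) = 11025 - 23997 = -12972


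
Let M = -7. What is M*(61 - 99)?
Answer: 266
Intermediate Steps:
M*(61 - 99) = -7*(61 - 99) = -7*(-38) = 266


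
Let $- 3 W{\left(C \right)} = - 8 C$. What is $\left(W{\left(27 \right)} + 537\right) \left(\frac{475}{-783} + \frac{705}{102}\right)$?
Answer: $\frac{1174985}{306} \approx 3839.8$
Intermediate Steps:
$W{\left(C \right)} = \frac{8 C}{3}$ ($W{\left(C \right)} = - \frac{\left(-8\right) C}{3} = \frac{8 C}{3}$)
$\left(W{\left(27 \right)} + 537\right) \left(\frac{475}{-783} + \frac{705}{102}\right) = \left(\frac{8}{3} \cdot 27 + 537\right) \left(\frac{475}{-783} + \frac{705}{102}\right) = \left(72 + 537\right) \left(475 \left(- \frac{1}{783}\right) + 705 \cdot \frac{1}{102}\right) = 609 \left(- \frac{475}{783} + \frac{235}{34}\right) = 609 \cdot \frac{167855}{26622} = \frac{1174985}{306}$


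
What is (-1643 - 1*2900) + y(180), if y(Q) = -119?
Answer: -4662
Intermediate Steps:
(-1643 - 1*2900) + y(180) = (-1643 - 1*2900) - 119 = (-1643 - 2900) - 119 = -4543 - 119 = -4662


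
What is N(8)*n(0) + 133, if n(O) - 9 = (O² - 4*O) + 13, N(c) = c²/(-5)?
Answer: -743/5 ≈ -148.60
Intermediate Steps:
N(c) = -c²/5 (N(c) = c²*(-⅕) = -c²/5)
n(O) = 22 + O² - 4*O (n(O) = 9 + ((O² - 4*O) + 13) = 9 + (13 + O² - 4*O) = 22 + O² - 4*O)
N(8)*n(0) + 133 = (-⅕*8²)*(22 + 0² - 4*0) + 133 = (-⅕*64)*(22 + 0 + 0) + 133 = -64/5*22 + 133 = -1408/5 + 133 = -743/5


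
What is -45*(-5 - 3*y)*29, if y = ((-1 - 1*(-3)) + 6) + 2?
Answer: 45675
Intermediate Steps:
y = 10 (y = ((-1 + 3) + 6) + 2 = (2 + 6) + 2 = 8 + 2 = 10)
-45*(-5 - 3*y)*29 = -45*(-5 - 3*10)*29 = -45*(-5 - 30)*29 = -45*(-35)*29 = 1575*29 = 45675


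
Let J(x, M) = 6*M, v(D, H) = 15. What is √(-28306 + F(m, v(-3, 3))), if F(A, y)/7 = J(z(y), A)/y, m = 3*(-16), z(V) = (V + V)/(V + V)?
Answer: I*√711010/5 ≈ 168.64*I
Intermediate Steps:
z(V) = 1 (z(V) = (2*V)/((2*V)) = (2*V)*(1/(2*V)) = 1)
m = -48
F(A, y) = 42*A/y (F(A, y) = 7*((6*A)/y) = 7*(6*A/y) = 42*A/y)
√(-28306 + F(m, v(-3, 3))) = √(-28306 + 42*(-48)/15) = √(-28306 + 42*(-48)*(1/15)) = √(-28306 - 672/5) = √(-142202/5) = I*√711010/5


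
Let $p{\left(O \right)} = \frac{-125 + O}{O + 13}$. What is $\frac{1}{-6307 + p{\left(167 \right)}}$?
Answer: $- \frac{30}{189203} \approx -0.00015856$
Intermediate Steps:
$p{\left(O \right)} = \frac{-125 + O}{13 + O}$
$\frac{1}{-6307 + p{\left(167 \right)}} = \frac{1}{-6307 + \frac{-125 + 167}{13 + 167}} = \frac{1}{-6307 + \frac{1}{180} \cdot 42} = \frac{1}{-6307 + \frac{7}{30}} = \frac{1}{- \frac{189203}{30}} = - \frac{30}{189203}$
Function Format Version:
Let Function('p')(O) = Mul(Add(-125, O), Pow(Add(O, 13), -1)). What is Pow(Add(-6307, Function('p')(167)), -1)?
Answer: Rational(-30, 189203) ≈ -0.00015856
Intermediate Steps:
Function('p')(O) = Mul(Pow(Add(13, O), -1), Add(-125, O)) (Function('p')(O) = Mul(Add(-125, O), Pow(Add(13, O), -1)) = Mul(Pow(Add(13, O), -1), Add(-125, O)))
Pow(Add(-6307, Function('p')(167)), -1) = Pow(Add(-6307, Mul(Pow(Add(13, 167), -1), Add(-125, 167))), -1) = Pow(Add(-6307, Mul(Pow(180, -1), 42)), -1) = Pow(Add(-6307, Mul(Rational(1, 180), 42)), -1) = Pow(Add(-6307, Rational(7, 30)), -1) = Pow(Rational(-189203, 30), -1) = Rational(-30, 189203)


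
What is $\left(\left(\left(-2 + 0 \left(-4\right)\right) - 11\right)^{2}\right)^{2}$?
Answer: $28561$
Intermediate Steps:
$\left(\left(\left(-2 + 0 \left(-4\right)\right) - 11\right)^{2}\right)^{2} = \left(\left(\left(-2 + 0\right) - 11\right)^{2}\right)^{2} = \left(\left(-2 - 11\right)^{2}\right)^{2} = \left(\left(-13\right)^{2}\right)^{2} = 169^{2} = 28561$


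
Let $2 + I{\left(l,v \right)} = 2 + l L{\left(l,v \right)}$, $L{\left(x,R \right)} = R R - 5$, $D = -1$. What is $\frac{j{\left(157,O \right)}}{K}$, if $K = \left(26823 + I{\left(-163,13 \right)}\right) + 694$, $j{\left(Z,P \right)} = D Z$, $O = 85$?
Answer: $- \frac{1}{5} \approx -0.2$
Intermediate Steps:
$L{\left(x,R \right)} = -5 + R^{2}$ ($L{\left(x,R \right)} = R^{2} - 5 = -5 + R^{2}$)
$I{\left(l,v \right)} = l \left(-5 + v^{2}\right)$ ($I{\left(l,v \right)} = -2 + \left(2 + l \left(-5 + v^{2}\right)\right) = l \left(-5 + v^{2}\right)$)
$j{\left(Z,P \right)} = - Z$
$K = 785$ ($K = \left(26823 - 163 \left(-5 + 13^{2}\right)\right) + 694 = \left(26823 - 163 \left(-5 + 169\right)\right) + 694 = \left(26823 - 26732\right) + 694 = 91 + 694 = 785$)
$\frac{j{\left(157,O \right)}}{K} = \frac{\left(-1\right) 157}{785} = \left(-157\right) \frac{1}{785} = - \frac{1}{5}$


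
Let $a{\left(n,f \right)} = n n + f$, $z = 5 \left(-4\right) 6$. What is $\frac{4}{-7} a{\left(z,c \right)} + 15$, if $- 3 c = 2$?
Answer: $- \frac{172477}{21} \approx -8213.2$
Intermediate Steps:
$c = - \frac{2}{3}$ ($c = \left(- \frac{1}{3}\right) 2 = - \frac{2}{3} \approx -0.66667$)
$z = -120$ ($z = \left(-20\right) 6 = -120$)
$a{\left(n,f \right)} = f + n^{2}$ ($a{\left(n,f \right)} = n^{2} + f = f + n^{2}$)
$\frac{4}{-7} a{\left(z,c \right)} + 15 = \frac{4}{-7} \left(- \frac{2}{3} + \left(-120\right)^{2}\right) + 15 = 4 \left(- \frac{1}{7}\right) \left(- \frac{2}{3} + 14400\right) + 15 = \left(- \frac{4}{7}\right) \frac{43198}{3} + 15 = - \frac{172792}{21} + 15 = - \frac{172477}{21}$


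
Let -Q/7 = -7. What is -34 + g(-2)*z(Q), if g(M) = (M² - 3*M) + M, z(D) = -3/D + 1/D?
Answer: -1682/49 ≈ -34.327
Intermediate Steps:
Q = 49 (Q = -7*(-7) = 49)
z(D) = -2/D (z(D) = -3/D + 1/D = -2/D)
g(M) = M² - 2*M
-34 + g(-2)*z(Q) = -34 + (-2*(-2 - 2))*(-2/49) = -34 + (-2*(-4))*(-2*1/49) = -34 + 8*(-2/49) = -34 - 16/49 = -1682/49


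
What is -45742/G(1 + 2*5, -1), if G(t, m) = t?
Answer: -45742/11 ≈ -4158.4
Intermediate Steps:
-45742/G(1 + 2*5, -1) = -45742/(1 + 2*5) = -45742/(1 + 10) = -45742/11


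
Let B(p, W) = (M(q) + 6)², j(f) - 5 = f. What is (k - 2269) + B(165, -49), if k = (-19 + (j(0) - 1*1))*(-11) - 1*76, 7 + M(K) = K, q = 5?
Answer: -2164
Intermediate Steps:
j(f) = 5 + f
M(K) = -7 + K
B(p, W) = 16 (B(p, W) = ((-7 + 5) + 6)² = (-2 + 6)² = 4² = 16)
k = 89 (k = (-19 + ((5 + 0) - 1*1))*(-11) - 1*76 = (-19 + (5 - 1))*(-11) - 76 = (-19 + 4)*(-11) - 76 = -15*(-11) - 76 = 165 - 76 = 89)
(k - 2269) + B(165, -49) = (89 - 2269) + 16 = -2180 + 16 = -2164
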